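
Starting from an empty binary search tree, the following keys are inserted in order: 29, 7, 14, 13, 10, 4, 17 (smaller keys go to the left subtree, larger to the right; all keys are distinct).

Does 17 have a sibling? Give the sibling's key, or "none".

13

Insert 29: tree is empty, so 29 becomes the root.
Insert 7: 7 < 29 → go left. Place as left child of 29.
Insert 14: 14 < 29 → go left; 14 > 7 → go right. Place as right child of 7.
Insert 13: 13 < 29 → go left; 13 > 7 → go right; 13 < 14 → go left. Place as left child of 14.
Insert 10: 10 < 29 → go left; 10 > 7 → go right; 10 < 14 → go left; 10 < 13 → go left. Place as left child of 13.
Insert 4: 4 < 29 → go left; 4 < 7 → go left. Place as left child of 7.
Insert 17: 17 < 29 → go left; 17 > 7 → go right; 17 > 14 → go right. Place as right child of 14.

17's parent is 14; the other child of 14 is 13.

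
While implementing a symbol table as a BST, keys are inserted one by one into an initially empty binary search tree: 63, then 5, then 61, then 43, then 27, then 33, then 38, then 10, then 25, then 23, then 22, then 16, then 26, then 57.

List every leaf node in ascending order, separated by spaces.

16 26 38 57

Resulting structure (node: left, right):
  63: L=5, R=–
  5: L=–, R=61
  61: L=43, R=–
  43: L=27, R=57
  27: L=10, R=33
  33: L=–, R=38
  38: L=–, R=–
  10: L=–, R=25
  25: L=23, R=26
  23: L=22, R=–
  22: L=16, R=–
  16: L=–, R=–
  26: L=–, R=–
  57: L=–, R=–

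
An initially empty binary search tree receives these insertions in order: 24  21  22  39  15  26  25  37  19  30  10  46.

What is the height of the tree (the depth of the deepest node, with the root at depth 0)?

Insert 24: tree is empty, so 24 becomes the root.
Insert 21: 21 < 24 → go left. Place as left child of 24.
Insert 22: 22 < 24 → go left; 22 > 21 → go right. Place as right child of 21.
Insert 39: 39 > 24 → go right. Place as right child of 24.
Insert 15: 15 < 24 → go left; 15 < 21 → go left. Place as left child of 21.
Insert 26: 26 > 24 → go right; 26 < 39 → go left. Place as left child of 39.
Insert 25: 25 > 24 → go right; 25 < 39 → go left; 25 < 26 → go left. Place as left child of 26.
Insert 37: 37 > 24 → go right; 37 < 39 → go left; 37 > 26 → go right. Place as right child of 26.
Insert 19: 19 < 24 → go left; 19 < 21 → go left; 19 > 15 → go right. Place as right child of 15.
Insert 30: 30 > 24 → go right; 30 < 39 → go left; 30 > 26 → go right; 30 < 37 → go left. Place as left child of 37.
Insert 10: 10 < 24 → go left; 10 < 21 → go left; 10 < 15 → go left. Place as left child of 15.
Insert 46: 46 > 24 → go right; 46 > 39 → go right. Place as right child of 39.

The deepest node is 30 at depth 4.

4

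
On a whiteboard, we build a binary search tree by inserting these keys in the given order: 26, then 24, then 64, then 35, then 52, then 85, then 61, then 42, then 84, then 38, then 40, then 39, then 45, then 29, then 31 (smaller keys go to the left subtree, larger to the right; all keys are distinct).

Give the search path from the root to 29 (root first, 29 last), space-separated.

26 64 35 29

Insert 26: tree is empty, so 26 becomes the root.
Insert 24: 24 < 26 → go left. Place as left child of 26.
Insert 64: 64 > 26 → go right. Place as right child of 26.
Insert 35: 35 > 26 → go right; 35 < 64 → go left. Place as left child of 64.
Insert 52: 52 > 26 → go right; 52 < 64 → go left; 52 > 35 → go right. Place as right child of 35.
Insert 85: 85 > 26 → go right; 85 > 64 → go right. Place as right child of 64.
Insert 61: 61 > 26 → go right; 61 < 64 → go left; 61 > 35 → go right; 61 > 52 → go right. Place as right child of 52.
Insert 42: 42 > 26 → go right; 42 < 64 → go left; 42 > 35 → go right; 42 < 52 → go left. Place as left child of 52.
Insert 84: 84 > 26 → go right; 84 > 64 → go right; 84 < 85 → go left. Place as left child of 85.
Insert 38: 38 > 26 → go right; 38 < 64 → go left; 38 > 35 → go right; 38 < 52 → go left; 38 < 42 → go left. Place as left child of 42.
Insert 40: 40 > 26 → go right; 40 < 64 → go left; 40 > 35 → go right; 40 < 52 → go left; 40 < 42 → go left; 40 > 38 → go right. Place as right child of 38.
Insert 39: 39 > 26 → go right; 39 < 64 → go left; 39 > 35 → go right; 39 < 52 → go left; 39 < 42 → go left; 39 > 38 → go right; 39 < 40 → go left. Place as left child of 40.
Insert 45: 45 > 26 → go right; 45 < 64 → go left; 45 > 35 → go right; 45 < 52 → go left; 45 > 42 → go right. Place as right child of 42.
Insert 29: 29 > 26 → go right; 29 < 64 → go left; 29 < 35 → go left. Place as left child of 35.
Insert 31: 31 > 26 → go right; 31 < 64 → go left; 31 < 35 → go left; 31 > 29 → go right. Place as right child of 29.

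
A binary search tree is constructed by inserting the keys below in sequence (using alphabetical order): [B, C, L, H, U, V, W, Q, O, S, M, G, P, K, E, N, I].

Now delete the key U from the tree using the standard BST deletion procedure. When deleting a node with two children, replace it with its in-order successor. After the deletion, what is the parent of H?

L

B: root
C: right child of B (depth 1)
L: right child of C (depth 2)
H: left child of L (depth 3)
U: right child of L (depth 3)
V: right child of U (depth 4)
W: right child of V (depth 5)
Q: left child of U (depth 4)
O: left child of Q (depth 5)
S: right child of Q (depth 5)
M: left child of O (depth 6)
G: left child of H (depth 4)
P: right child of O (depth 6)
K: right child of H (depth 4)
E: left child of G (depth 5)
N: right child of M (depth 7)
I: left child of K (depth 5)

Delete U (two children — replace with in-order successor).
After deletion, H's parent is L.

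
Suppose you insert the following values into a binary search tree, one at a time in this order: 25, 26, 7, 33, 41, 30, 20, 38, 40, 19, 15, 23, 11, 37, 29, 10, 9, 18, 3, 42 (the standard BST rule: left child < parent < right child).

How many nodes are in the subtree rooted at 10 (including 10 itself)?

2

25: root
26: right child of 25 (depth 1)
7: left child of 25 (depth 1)
33: right child of 26 (depth 2)
41: right child of 33 (depth 3)
30: left child of 33 (depth 3)
20: right child of 7 (depth 2)
38: left child of 41 (depth 4)
40: right child of 38 (depth 5)
19: left child of 20 (depth 3)
15: left child of 19 (depth 4)
23: right child of 20 (depth 3)
11: left child of 15 (depth 5)
37: left child of 38 (depth 5)
29: left child of 30 (depth 4)
10: left child of 11 (depth 6)
9: left child of 10 (depth 7)
18: right child of 15 (depth 5)
3: left child of 7 (depth 2)
42: right child of 41 (depth 4)

Subtree rooted at 10 contains: 10, 9 — 2 nodes.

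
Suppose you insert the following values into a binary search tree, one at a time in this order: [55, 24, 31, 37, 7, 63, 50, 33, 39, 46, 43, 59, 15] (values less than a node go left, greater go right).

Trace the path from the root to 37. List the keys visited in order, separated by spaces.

55 24 31 37

Insert 55: tree is empty, so 55 becomes the root.
Insert 24: 24 < 55 → go left. Place as left child of 55.
Insert 31: 31 < 55 → go left; 31 > 24 → go right. Place as right child of 24.
Insert 37: 37 < 55 → go left; 37 > 24 → go right; 37 > 31 → go right. Place as right child of 31.
Insert 7: 7 < 55 → go left; 7 < 24 → go left. Place as left child of 24.
Insert 63: 63 > 55 → go right. Place as right child of 55.
Insert 50: 50 < 55 → go left; 50 > 24 → go right; 50 > 31 → go right; 50 > 37 → go right. Place as right child of 37.
Insert 33: 33 < 55 → go left; 33 > 24 → go right; 33 > 31 → go right; 33 < 37 → go left. Place as left child of 37.
Insert 39: 39 < 55 → go left; 39 > 24 → go right; 39 > 31 → go right; 39 > 37 → go right; 39 < 50 → go left. Place as left child of 50.
Insert 46: 46 < 55 → go left; 46 > 24 → go right; 46 > 31 → go right; 46 > 37 → go right; 46 < 50 → go left; 46 > 39 → go right. Place as right child of 39.
Insert 43: 43 < 55 → go left; 43 > 24 → go right; 43 > 31 → go right; 43 > 37 → go right; 43 < 50 → go left; 43 > 39 → go right; 43 < 46 → go left. Place as left child of 46.
Insert 59: 59 > 55 → go right; 59 < 63 → go left. Place as left child of 63.
Insert 15: 15 < 55 → go left; 15 < 24 → go left; 15 > 7 → go right. Place as right child of 7.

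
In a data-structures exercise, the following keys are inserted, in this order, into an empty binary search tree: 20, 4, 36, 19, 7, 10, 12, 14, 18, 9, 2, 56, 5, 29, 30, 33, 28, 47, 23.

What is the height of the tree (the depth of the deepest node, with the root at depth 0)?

Insert 20: tree is empty, so 20 becomes the root.
Insert 4: 4 < 20 → go left. Place as left child of 20.
Insert 36: 36 > 20 → go right. Place as right child of 20.
Insert 19: 19 < 20 → go left; 19 > 4 → go right. Place as right child of 4.
Insert 7: 7 < 20 → go left; 7 > 4 → go right; 7 < 19 → go left. Place as left child of 19.
Insert 10: 10 < 20 → go left; 10 > 4 → go right; 10 < 19 → go left; 10 > 7 → go right. Place as right child of 7.
Insert 12: 12 < 20 → go left; 12 > 4 → go right; 12 < 19 → go left; 12 > 7 → go right; 12 > 10 → go right. Place as right child of 10.
Insert 14: 14 < 20 → go left; 14 > 4 → go right; 14 < 19 → go left; 14 > 7 → go right; 14 > 10 → go right; 14 > 12 → go right. Place as right child of 12.
Insert 18: 18 < 20 → go left; 18 > 4 → go right; 18 < 19 → go left; 18 > 7 → go right; 18 > 10 → go right; 18 > 12 → go right; 18 > 14 → go right. Place as right child of 14.
Insert 9: 9 < 20 → go left; 9 > 4 → go right; 9 < 19 → go left; 9 > 7 → go right; 9 < 10 → go left. Place as left child of 10.
Insert 2: 2 < 20 → go left; 2 < 4 → go left. Place as left child of 4.
Insert 56: 56 > 20 → go right; 56 > 36 → go right. Place as right child of 36.
Insert 5: 5 < 20 → go left; 5 > 4 → go right; 5 < 19 → go left; 5 < 7 → go left. Place as left child of 7.
Insert 29: 29 > 20 → go right; 29 < 36 → go left. Place as left child of 36.
Insert 30: 30 > 20 → go right; 30 < 36 → go left; 30 > 29 → go right. Place as right child of 29.
Insert 33: 33 > 20 → go right; 33 < 36 → go left; 33 > 29 → go right; 33 > 30 → go right. Place as right child of 30.
Insert 28: 28 > 20 → go right; 28 < 36 → go left; 28 < 29 → go left. Place as left child of 29.
Insert 47: 47 > 20 → go right; 47 > 36 → go right; 47 < 56 → go left. Place as left child of 56.
Insert 23: 23 > 20 → go right; 23 < 36 → go left; 23 < 29 → go left; 23 < 28 → go left. Place as left child of 28.

The deepest node is 18 at depth 7.

7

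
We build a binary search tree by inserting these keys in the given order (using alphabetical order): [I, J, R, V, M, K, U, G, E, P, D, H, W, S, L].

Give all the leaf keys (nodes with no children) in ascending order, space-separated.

D H L P S W

I: root
J: right child of I (depth 1)
R: right child of J (depth 2)
V: right child of R (depth 3)
M: left child of R (depth 3)
K: left child of M (depth 4)
U: left child of V (depth 4)
G: left child of I (depth 1)
E: left child of G (depth 2)
P: right child of M (depth 4)
D: left child of E (depth 3)
H: right child of G (depth 2)
W: right child of V (depth 4)
S: left child of U (depth 5)
L: right child of K (depth 5)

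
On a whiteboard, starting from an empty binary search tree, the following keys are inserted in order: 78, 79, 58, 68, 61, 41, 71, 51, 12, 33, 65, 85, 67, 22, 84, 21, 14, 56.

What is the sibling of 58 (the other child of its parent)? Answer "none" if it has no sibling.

79

Insert 78: tree is empty, so 78 becomes the root.
Insert 79: 79 > 78 → go right. Place as right child of 78.
Insert 58: 58 < 78 → go left. Place as left child of 78.
Insert 68: 68 < 78 → go left; 68 > 58 → go right. Place as right child of 58.
Insert 61: 61 < 78 → go left; 61 > 58 → go right; 61 < 68 → go left. Place as left child of 68.
Insert 41: 41 < 78 → go left; 41 < 58 → go left. Place as left child of 58.
Insert 71: 71 < 78 → go left; 71 > 58 → go right; 71 > 68 → go right. Place as right child of 68.
Insert 51: 51 < 78 → go left; 51 < 58 → go left; 51 > 41 → go right. Place as right child of 41.
Insert 12: 12 < 78 → go left; 12 < 58 → go left; 12 < 41 → go left. Place as left child of 41.
Insert 33: 33 < 78 → go left; 33 < 58 → go left; 33 < 41 → go left; 33 > 12 → go right. Place as right child of 12.
Insert 65: 65 < 78 → go left; 65 > 58 → go right; 65 < 68 → go left; 65 > 61 → go right. Place as right child of 61.
Insert 85: 85 > 78 → go right; 85 > 79 → go right. Place as right child of 79.
Insert 67: 67 < 78 → go left; 67 > 58 → go right; 67 < 68 → go left; 67 > 61 → go right; 67 > 65 → go right. Place as right child of 65.
Insert 22: 22 < 78 → go left; 22 < 58 → go left; 22 < 41 → go left; 22 > 12 → go right; 22 < 33 → go left. Place as left child of 33.
Insert 84: 84 > 78 → go right; 84 > 79 → go right; 84 < 85 → go left. Place as left child of 85.
Insert 21: 21 < 78 → go left; 21 < 58 → go left; 21 < 41 → go left; 21 > 12 → go right; 21 < 33 → go left; 21 < 22 → go left. Place as left child of 22.
Insert 14: 14 < 78 → go left; 14 < 58 → go left; 14 < 41 → go left; 14 > 12 → go right; 14 < 33 → go left; 14 < 22 → go left; 14 < 21 → go left. Place as left child of 21.
Insert 56: 56 < 78 → go left; 56 < 58 → go left; 56 > 41 → go right; 56 > 51 → go right. Place as right child of 51.

58's parent is 78; the other child of 78 is 79.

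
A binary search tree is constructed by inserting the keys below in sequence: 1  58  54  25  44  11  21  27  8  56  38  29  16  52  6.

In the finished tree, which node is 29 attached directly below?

38

1: root
58: right child of 1 (depth 1)
54: left child of 58 (depth 2)
25: left child of 54 (depth 3)
44: right child of 25 (depth 4)
11: left child of 25 (depth 4)
21: right child of 11 (depth 5)
27: left child of 44 (depth 5)
8: left child of 11 (depth 5)
56: right child of 54 (depth 3)
38: right child of 27 (depth 6)
29: left child of 38 (depth 7)
16: left child of 21 (depth 6)
52: right child of 44 (depth 5)
6: left child of 8 (depth 6)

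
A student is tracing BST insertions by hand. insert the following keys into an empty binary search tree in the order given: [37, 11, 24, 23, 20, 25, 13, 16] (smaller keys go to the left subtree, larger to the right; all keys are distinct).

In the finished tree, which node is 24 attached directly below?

Insert 37: tree is empty, so 37 becomes the root.
Insert 11: 11 < 37 → go left. Place as left child of 37.
Insert 24: 24 < 37 → go left; 24 > 11 → go right. Place as right child of 11.
Insert 23: 23 < 37 → go left; 23 > 11 → go right; 23 < 24 → go left. Place as left child of 24.
Insert 20: 20 < 37 → go left; 20 > 11 → go right; 20 < 24 → go left; 20 < 23 → go left. Place as left child of 23.
Insert 25: 25 < 37 → go left; 25 > 11 → go right; 25 > 24 → go right. Place as right child of 24.
Insert 13: 13 < 37 → go left; 13 > 11 → go right; 13 < 24 → go left; 13 < 23 → go left; 13 < 20 → go left. Place as left child of 20.
Insert 16: 16 < 37 → go left; 16 > 11 → go right; 16 < 24 → go left; 16 < 23 → go left; 16 < 20 → go left; 16 > 13 → go right. Place as right child of 13.

11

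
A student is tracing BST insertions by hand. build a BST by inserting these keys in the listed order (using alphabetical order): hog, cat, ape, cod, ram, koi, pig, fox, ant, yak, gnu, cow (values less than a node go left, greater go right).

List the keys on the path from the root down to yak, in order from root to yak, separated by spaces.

hog: root
cat: left child of hog (depth 1)
ape: left child of cat (depth 2)
cod: right child of cat (depth 2)
ram: right child of hog (depth 1)
koi: left child of ram (depth 2)
pig: right child of koi (depth 3)
fox: right child of cod (depth 3)
ant: left child of ape (depth 3)
yak: right child of ram (depth 2)
gnu: right child of fox (depth 4)
cow: left child of fox (depth 4)

hog ram yak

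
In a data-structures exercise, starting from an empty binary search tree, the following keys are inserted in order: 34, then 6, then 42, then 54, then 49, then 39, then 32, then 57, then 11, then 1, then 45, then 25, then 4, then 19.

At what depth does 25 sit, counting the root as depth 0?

Insert 34: tree is empty, so 34 becomes the root.
Insert 6: 6 < 34 → go left. Place as left child of 34.
Insert 42: 42 > 34 → go right. Place as right child of 34.
Insert 54: 54 > 34 → go right; 54 > 42 → go right. Place as right child of 42.
Insert 49: 49 > 34 → go right; 49 > 42 → go right; 49 < 54 → go left. Place as left child of 54.
Insert 39: 39 > 34 → go right; 39 < 42 → go left. Place as left child of 42.
Insert 32: 32 < 34 → go left; 32 > 6 → go right. Place as right child of 6.
Insert 57: 57 > 34 → go right; 57 > 42 → go right; 57 > 54 → go right. Place as right child of 54.
Insert 11: 11 < 34 → go left; 11 > 6 → go right; 11 < 32 → go left. Place as left child of 32.
Insert 1: 1 < 34 → go left; 1 < 6 → go left. Place as left child of 6.
Insert 45: 45 > 34 → go right; 45 > 42 → go right; 45 < 54 → go left; 45 < 49 → go left. Place as left child of 49.
Insert 25: 25 < 34 → go left; 25 > 6 → go right; 25 < 32 → go left; 25 > 11 → go right. Place as right child of 11.
Insert 4: 4 < 34 → go left; 4 < 6 → go left; 4 > 1 → go right. Place as right child of 1.
Insert 19: 19 < 34 → go left; 19 > 6 → go right; 19 < 32 → go left; 19 > 11 → go right; 19 < 25 → go left. Place as left child of 25.

Path to 25: 34 → 6 → 32 → 11 → 25, which is 4 edges.

4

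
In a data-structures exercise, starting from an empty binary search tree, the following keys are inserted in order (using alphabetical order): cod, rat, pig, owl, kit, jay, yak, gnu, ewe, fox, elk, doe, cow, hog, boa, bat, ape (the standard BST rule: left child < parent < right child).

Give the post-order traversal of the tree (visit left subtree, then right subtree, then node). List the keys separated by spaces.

ape bat boa cow doe elk fox ewe hog gnu jay kit owl pig yak rat cod

cod: root
rat: right child of cod (depth 1)
pig: left child of rat (depth 2)
owl: left child of pig (depth 3)
kit: left child of owl (depth 4)
jay: left child of kit (depth 5)
yak: right child of rat (depth 2)
gnu: left child of jay (depth 6)
ewe: left child of gnu (depth 7)
fox: right child of ewe (depth 8)
elk: left child of ewe (depth 8)
doe: left child of elk (depth 9)
cow: left child of doe (depth 10)
hog: right child of gnu (depth 7)
boa: left child of cod (depth 1)
bat: left child of boa (depth 2)
ape: left child of bat (depth 3)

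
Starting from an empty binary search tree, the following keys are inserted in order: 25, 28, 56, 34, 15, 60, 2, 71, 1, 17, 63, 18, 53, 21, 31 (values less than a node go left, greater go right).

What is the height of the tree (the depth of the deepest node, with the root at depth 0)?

25: root
28: right child of 25 (depth 1)
56: right child of 28 (depth 2)
34: left child of 56 (depth 3)
15: left child of 25 (depth 1)
60: right child of 56 (depth 3)
2: left child of 15 (depth 2)
71: right child of 60 (depth 4)
1: left child of 2 (depth 3)
17: right child of 15 (depth 2)
63: left child of 71 (depth 5)
18: right child of 17 (depth 3)
53: right child of 34 (depth 4)
21: right child of 18 (depth 4)
31: left child of 34 (depth 4)

The deepest node is 63 at depth 5.

5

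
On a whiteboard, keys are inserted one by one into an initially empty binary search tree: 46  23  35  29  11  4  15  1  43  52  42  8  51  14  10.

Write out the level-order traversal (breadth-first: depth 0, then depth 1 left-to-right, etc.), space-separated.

46 23 52 11 35 51 4 15 29 43 1 8 14 42 10

Insert 46: tree is empty, so 46 becomes the root.
Insert 23: 23 < 46 → go left. Place as left child of 46.
Insert 35: 35 < 46 → go left; 35 > 23 → go right. Place as right child of 23.
Insert 29: 29 < 46 → go left; 29 > 23 → go right; 29 < 35 → go left. Place as left child of 35.
Insert 11: 11 < 46 → go left; 11 < 23 → go left. Place as left child of 23.
Insert 4: 4 < 46 → go left; 4 < 23 → go left; 4 < 11 → go left. Place as left child of 11.
Insert 15: 15 < 46 → go left; 15 < 23 → go left; 15 > 11 → go right. Place as right child of 11.
Insert 1: 1 < 46 → go left; 1 < 23 → go left; 1 < 11 → go left; 1 < 4 → go left. Place as left child of 4.
Insert 43: 43 < 46 → go left; 43 > 23 → go right; 43 > 35 → go right. Place as right child of 35.
Insert 52: 52 > 46 → go right. Place as right child of 46.
Insert 42: 42 < 46 → go left; 42 > 23 → go right; 42 > 35 → go right; 42 < 43 → go left. Place as left child of 43.
Insert 8: 8 < 46 → go left; 8 < 23 → go left; 8 < 11 → go left; 8 > 4 → go right. Place as right child of 4.
Insert 51: 51 > 46 → go right; 51 < 52 → go left. Place as left child of 52.
Insert 14: 14 < 46 → go left; 14 < 23 → go left; 14 > 11 → go right; 14 < 15 → go left. Place as left child of 15.
Insert 10: 10 < 46 → go left; 10 < 23 → go left; 10 < 11 → go left; 10 > 4 → go right; 10 > 8 → go right. Place as right child of 8.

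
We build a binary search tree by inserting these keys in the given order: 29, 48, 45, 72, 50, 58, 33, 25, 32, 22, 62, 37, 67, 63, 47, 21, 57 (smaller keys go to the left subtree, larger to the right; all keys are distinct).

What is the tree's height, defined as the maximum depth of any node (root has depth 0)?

7

29: root
48: right child of 29 (depth 1)
45: left child of 48 (depth 2)
72: right child of 48 (depth 2)
50: left child of 72 (depth 3)
58: right child of 50 (depth 4)
33: left child of 45 (depth 3)
25: left child of 29 (depth 1)
32: left child of 33 (depth 4)
22: left child of 25 (depth 2)
62: right child of 58 (depth 5)
37: right child of 33 (depth 4)
67: right child of 62 (depth 6)
63: left child of 67 (depth 7)
47: right child of 45 (depth 3)
21: left child of 22 (depth 3)
57: left child of 58 (depth 5)

The deepest node is 63 at depth 7.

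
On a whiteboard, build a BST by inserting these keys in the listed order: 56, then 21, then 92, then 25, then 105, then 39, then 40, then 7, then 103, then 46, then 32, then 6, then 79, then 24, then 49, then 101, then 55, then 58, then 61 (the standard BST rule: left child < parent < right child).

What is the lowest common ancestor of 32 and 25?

56: root
21: left child of 56 (depth 1)
92: right child of 56 (depth 1)
25: right child of 21 (depth 2)
105: right child of 92 (depth 2)
39: right child of 25 (depth 3)
40: right child of 39 (depth 4)
7: left child of 21 (depth 2)
103: left child of 105 (depth 3)
46: right child of 40 (depth 5)
32: left child of 39 (depth 4)
6: left child of 7 (depth 3)
79: left child of 92 (depth 2)
24: left child of 25 (depth 3)
49: right child of 46 (depth 6)
101: left child of 103 (depth 4)
55: right child of 49 (depth 7)
58: left child of 79 (depth 3)
61: right child of 58 (depth 4)

Path to 32: 56 → 21 → 25 → 39 → 32
Path to 25: 56 → 21 → 25
25 lies on both paths and is an ancestor of the other node.

25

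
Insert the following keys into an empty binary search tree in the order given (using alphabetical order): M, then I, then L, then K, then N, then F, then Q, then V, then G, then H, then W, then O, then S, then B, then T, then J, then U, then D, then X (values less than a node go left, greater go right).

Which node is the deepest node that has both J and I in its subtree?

Insert M: tree is empty, so M becomes the root.
Insert I: I < M → go left. Place as left child of M.
Insert L: L < M → go left; L > I → go right. Place as right child of I.
Insert K: K < M → go left; K > I → go right; K < L → go left. Place as left child of L.
Insert N: N > M → go right. Place as right child of M.
Insert F: F < M → go left; F < I → go left. Place as left child of I.
Insert Q: Q > M → go right; Q > N → go right. Place as right child of N.
Insert V: V > M → go right; V > N → go right; V > Q → go right. Place as right child of Q.
Insert G: G < M → go left; G < I → go left; G > F → go right. Place as right child of F.
Insert H: H < M → go left; H < I → go left; H > F → go right; H > G → go right. Place as right child of G.
Insert W: W > M → go right; W > N → go right; W > Q → go right; W > V → go right. Place as right child of V.
Insert O: O > M → go right; O > N → go right; O < Q → go left. Place as left child of Q.
Insert S: S > M → go right; S > N → go right; S > Q → go right; S < V → go left. Place as left child of V.
Insert B: B < M → go left; B < I → go left; B < F → go left. Place as left child of F.
Insert T: T > M → go right; T > N → go right; T > Q → go right; T < V → go left; T > S → go right. Place as right child of S.
Insert J: J < M → go left; J > I → go right; J < L → go left; J < K → go left. Place as left child of K.
Insert U: U > M → go right; U > N → go right; U > Q → go right; U < V → go left; U > S → go right; U > T → go right. Place as right child of T.
Insert D: D < M → go left; D < I → go left; D < F → go left; D > B → go right. Place as right child of B.
Insert X: X > M → go right; X > N → go right; X > Q → go right; X > V → go right; X > W → go right. Place as right child of W.

Path to J: M → I → L → K → J
Path to I: M → I
I lies on both paths and is an ancestor of the other node.

I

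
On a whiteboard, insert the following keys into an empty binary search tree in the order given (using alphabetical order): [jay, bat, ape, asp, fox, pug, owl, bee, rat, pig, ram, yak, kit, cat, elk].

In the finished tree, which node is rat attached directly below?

pug

Resulting structure (node: left, right):
  jay: L=bat, R=pug
  bat: L=ape, R=fox
  ape: L=–, R=asp
  asp: L=–, R=–
  fox: L=bee, R=–
  pug: L=owl, R=rat
  owl: L=kit, R=pig
  bee: L=–, R=cat
  rat: L=ram, R=yak
  pig: L=–, R=–
  ram: L=–, R=–
  yak: L=–, R=–
  kit: L=–, R=–
  cat: L=–, R=elk
  elk: L=–, R=–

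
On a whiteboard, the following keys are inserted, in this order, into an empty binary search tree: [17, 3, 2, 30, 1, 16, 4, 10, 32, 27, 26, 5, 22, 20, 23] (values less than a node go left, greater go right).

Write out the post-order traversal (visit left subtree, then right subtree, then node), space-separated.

Insert 17: tree is empty, so 17 becomes the root.
Insert 3: 3 < 17 → go left. Place as left child of 17.
Insert 2: 2 < 17 → go left; 2 < 3 → go left. Place as left child of 3.
Insert 30: 30 > 17 → go right. Place as right child of 17.
Insert 1: 1 < 17 → go left; 1 < 3 → go left; 1 < 2 → go left. Place as left child of 2.
Insert 16: 16 < 17 → go left; 16 > 3 → go right. Place as right child of 3.
Insert 4: 4 < 17 → go left; 4 > 3 → go right; 4 < 16 → go left. Place as left child of 16.
Insert 10: 10 < 17 → go left; 10 > 3 → go right; 10 < 16 → go left; 10 > 4 → go right. Place as right child of 4.
Insert 32: 32 > 17 → go right; 32 > 30 → go right. Place as right child of 30.
Insert 27: 27 > 17 → go right; 27 < 30 → go left. Place as left child of 30.
Insert 26: 26 > 17 → go right; 26 < 30 → go left; 26 < 27 → go left. Place as left child of 27.
Insert 5: 5 < 17 → go left; 5 > 3 → go right; 5 < 16 → go left; 5 > 4 → go right; 5 < 10 → go left. Place as left child of 10.
Insert 22: 22 > 17 → go right; 22 < 30 → go left; 22 < 27 → go left; 22 < 26 → go left. Place as left child of 26.
Insert 20: 20 > 17 → go right; 20 < 30 → go left; 20 < 27 → go left; 20 < 26 → go left; 20 < 22 → go left. Place as left child of 22.
Insert 23: 23 > 17 → go right; 23 < 30 → go left; 23 < 27 → go left; 23 < 26 → go left; 23 > 22 → go right. Place as right child of 22.

1 2 5 10 4 16 3 20 23 22 26 27 32 30 17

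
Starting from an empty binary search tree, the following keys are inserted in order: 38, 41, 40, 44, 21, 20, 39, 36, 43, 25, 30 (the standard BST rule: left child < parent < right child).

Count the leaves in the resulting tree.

4

Insert 38: tree is empty, so 38 becomes the root.
Insert 41: 41 > 38 → go right. Place as right child of 38.
Insert 40: 40 > 38 → go right; 40 < 41 → go left. Place as left child of 41.
Insert 44: 44 > 38 → go right; 44 > 41 → go right. Place as right child of 41.
Insert 21: 21 < 38 → go left. Place as left child of 38.
Insert 20: 20 < 38 → go left; 20 < 21 → go left. Place as left child of 21.
Insert 39: 39 > 38 → go right; 39 < 41 → go left; 39 < 40 → go left. Place as left child of 40.
Insert 36: 36 < 38 → go left; 36 > 21 → go right. Place as right child of 21.
Insert 43: 43 > 38 → go right; 43 > 41 → go right; 43 < 44 → go left. Place as left child of 44.
Insert 25: 25 < 38 → go left; 25 > 21 → go right; 25 < 36 → go left. Place as left child of 36.
Insert 30: 30 < 38 → go left; 30 > 21 → go right; 30 < 36 → go left; 30 > 25 → go right. Place as right child of 25.

Leaves: 20, 30, 39, 43 — 4 in total.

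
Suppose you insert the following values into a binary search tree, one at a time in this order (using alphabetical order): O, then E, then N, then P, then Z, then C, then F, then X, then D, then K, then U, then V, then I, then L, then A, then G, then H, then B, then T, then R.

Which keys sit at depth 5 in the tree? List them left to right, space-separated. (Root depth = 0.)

I L T V

Resulting structure (node: left, right):
  O: L=E, R=P
  E: L=C, R=N
  N: L=F, R=–
  P: L=–, R=Z
  Z: L=X, R=–
  C: L=A, R=D
  F: L=–, R=K
  X: L=U, R=–
  D: L=–, R=–
  K: L=I, R=L
  U: L=T, R=V
  V: L=–, R=–
  I: L=G, R=–
  L: L=–, R=–
  A: L=–, R=B
  G: L=–, R=H
  H: L=–, R=–
  B: L=–, R=–
  T: L=R, R=–
  R: L=–, R=–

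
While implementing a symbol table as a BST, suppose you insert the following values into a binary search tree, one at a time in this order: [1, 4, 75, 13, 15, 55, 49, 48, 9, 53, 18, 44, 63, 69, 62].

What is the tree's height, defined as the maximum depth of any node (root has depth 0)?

9

1: root
4: right child of 1 (depth 1)
75: right child of 4 (depth 2)
13: left child of 75 (depth 3)
15: right child of 13 (depth 4)
55: right child of 15 (depth 5)
49: left child of 55 (depth 6)
48: left child of 49 (depth 7)
9: left child of 13 (depth 4)
53: right child of 49 (depth 7)
18: left child of 48 (depth 8)
44: right child of 18 (depth 9)
63: right child of 55 (depth 6)
69: right child of 63 (depth 7)
62: left child of 63 (depth 7)

The deepest node is 44 at depth 9.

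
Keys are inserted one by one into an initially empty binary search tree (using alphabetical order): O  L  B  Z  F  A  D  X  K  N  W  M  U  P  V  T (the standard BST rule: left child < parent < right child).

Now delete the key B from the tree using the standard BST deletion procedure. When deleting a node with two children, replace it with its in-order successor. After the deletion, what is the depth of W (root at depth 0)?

3

Insert O: tree is empty, so O becomes the root.
Insert L: L < O → go left. Place as left child of O.
Insert B: B < O → go left; B < L → go left. Place as left child of L.
Insert Z: Z > O → go right. Place as right child of O.
Insert F: F < O → go left; F < L → go left; F > B → go right. Place as right child of B.
Insert A: A < O → go left; A < L → go left; A < B → go left. Place as left child of B.
Insert D: D < O → go left; D < L → go left; D > B → go right; D < F → go left. Place as left child of F.
Insert X: X > O → go right; X < Z → go left. Place as left child of Z.
Insert K: K < O → go left; K < L → go left; K > B → go right; K > F → go right. Place as right child of F.
Insert N: N < O → go left; N > L → go right. Place as right child of L.
Insert W: W > O → go right; W < Z → go left; W < X → go left. Place as left child of X.
Insert M: M < O → go left; M > L → go right; M < N → go left. Place as left child of N.
Insert U: U > O → go right; U < Z → go left; U < X → go left; U < W → go left. Place as left child of W.
Insert P: P > O → go right; P < Z → go left; P < X → go left; P < W → go left; P < U → go left. Place as left child of U.
Insert V: V > O → go right; V < Z → go left; V < X → go left; V < W → go left; V > U → go right. Place as right child of U.
Insert T: T > O → go right; T < Z → go left; T < X → go left; T < W → go left; T < U → go left; T > P → go right. Place as right child of P.

Delete B (two children — replace with in-order successor).
After deletion, path to W: O → Z → X → W.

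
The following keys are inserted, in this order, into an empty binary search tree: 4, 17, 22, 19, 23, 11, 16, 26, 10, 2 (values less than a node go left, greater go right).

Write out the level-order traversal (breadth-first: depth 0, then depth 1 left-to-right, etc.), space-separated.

Insert 4: tree is empty, so 4 becomes the root.
Insert 17: 17 > 4 → go right. Place as right child of 4.
Insert 22: 22 > 4 → go right; 22 > 17 → go right. Place as right child of 17.
Insert 19: 19 > 4 → go right; 19 > 17 → go right; 19 < 22 → go left. Place as left child of 22.
Insert 23: 23 > 4 → go right; 23 > 17 → go right; 23 > 22 → go right. Place as right child of 22.
Insert 11: 11 > 4 → go right; 11 < 17 → go left. Place as left child of 17.
Insert 16: 16 > 4 → go right; 16 < 17 → go left; 16 > 11 → go right. Place as right child of 11.
Insert 26: 26 > 4 → go right; 26 > 17 → go right; 26 > 22 → go right; 26 > 23 → go right. Place as right child of 23.
Insert 10: 10 > 4 → go right; 10 < 17 → go left; 10 < 11 → go left. Place as left child of 11.
Insert 2: 2 < 4 → go left. Place as left child of 4.

4 2 17 11 22 10 16 19 23 26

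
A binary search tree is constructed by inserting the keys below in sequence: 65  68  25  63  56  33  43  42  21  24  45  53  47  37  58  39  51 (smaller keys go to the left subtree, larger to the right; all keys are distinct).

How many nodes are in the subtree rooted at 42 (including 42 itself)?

3

Resulting structure (node: left, right):
  65: L=25, R=68
  68: L=–, R=–
  25: L=21, R=63
  63: L=56, R=–
  56: L=33, R=58
  33: L=–, R=43
  43: L=42, R=45
  42: L=37, R=–
  21: L=–, R=24
  24: L=–, R=–
  45: L=–, R=53
  53: L=47, R=–
  47: L=–, R=51
  37: L=–, R=39
  58: L=–, R=–
  39: L=–, R=–
  51: L=–, R=–

Subtree rooted at 42 contains: 42, 37, 39 — 3 nodes.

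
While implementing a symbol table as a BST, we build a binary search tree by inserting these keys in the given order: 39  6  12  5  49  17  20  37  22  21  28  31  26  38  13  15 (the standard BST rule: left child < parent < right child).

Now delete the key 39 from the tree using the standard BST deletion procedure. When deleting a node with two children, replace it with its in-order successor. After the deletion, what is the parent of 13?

Insert 39: tree is empty, so 39 becomes the root.
Insert 6: 6 < 39 → go left. Place as left child of 39.
Insert 12: 12 < 39 → go left; 12 > 6 → go right. Place as right child of 6.
Insert 5: 5 < 39 → go left; 5 < 6 → go left. Place as left child of 6.
Insert 49: 49 > 39 → go right. Place as right child of 39.
Insert 17: 17 < 39 → go left; 17 > 6 → go right; 17 > 12 → go right. Place as right child of 12.
Insert 20: 20 < 39 → go left; 20 > 6 → go right; 20 > 12 → go right; 20 > 17 → go right. Place as right child of 17.
Insert 37: 37 < 39 → go left; 37 > 6 → go right; 37 > 12 → go right; 37 > 17 → go right; 37 > 20 → go right. Place as right child of 20.
Insert 22: 22 < 39 → go left; 22 > 6 → go right; 22 > 12 → go right; 22 > 17 → go right; 22 > 20 → go right; 22 < 37 → go left. Place as left child of 37.
Insert 21: 21 < 39 → go left; 21 > 6 → go right; 21 > 12 → go right; 21 > 17 → go right; 21 > 20 → go right; 21 < 37 → go left; 21 < 22 → go left. Place as left child of 22.
Insert 28: 28 < 39 → go left; 28 > 6 → go right; 28 > 12 → go right; 28 > 17 → go right; 28 > 20 → go right; 28 < 37 → go left; 28 > 22 → go right. Place as right child of 22.
Insert 31: 31 < 39 → go left; 31 > 6 → go right; 31 > 12 → go right; 31 > 17 → go right; 31 > 20 → go right; 31 < 37 → go left; 31 > 22 → go right; 31 > 28 → go right. Place as right child of 28.
Insert 26: 26 < 39 → go left; 26 > 6 → go right; 26 > 12 → go right; 26 > 17 → go right; 26 > 20 → go right; 26 < 37 → go left; 26 > 22 → go right; 26 < 28 → go left. Place as left child of 28.
Insert 38: 38 < 39 → go left; 38 > 6 → go right; 38 > 12 → go right; 38 > 17 → go right; 38 > 20 → go right; 38 > 37 → go right. Place as right child of 37.
Insert 13: 13 < 39 → go left; 13 > 6 → go right; 13 > 12 → go right; 13 < 17 → go left. Place as left child of 17.
Insert 15: 15 < 39 → go left; 15 > 6 → go right; 15 > 12 → go right; 15 < 17 → go left; 15 > 13 → go right. Place as right child of 13.

Delete 39 (two children — replace with in-order successor).
After deletion, 13's parent is 17.

17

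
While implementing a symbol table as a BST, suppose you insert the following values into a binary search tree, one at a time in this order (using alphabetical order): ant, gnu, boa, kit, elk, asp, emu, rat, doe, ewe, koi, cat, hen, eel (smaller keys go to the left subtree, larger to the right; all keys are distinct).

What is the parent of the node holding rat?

kit

Insert ant: tree is empty, so ant becomes the root.
Insert gnu: gnu > ant → go right. Place as right child of ant.
Insert boa: boa > ant → go right; boa < gnu → go left. Place as left child of gnu.
Insert kit: kit > ant → go right; kit > gnu → go right. Place as right child of gnu.
Insert elk: elk > ant → go right; elk < gnu → go left; elk > boa → go right. Place as right child of boa.
Insert asp: asp > ant → go right; asp < gnu → go left; asp < boa → go left. Place as left child of boa.
Insert emu: emu > ant → go right; emu < gnu → go left; emu > boa → go right; emu > elk → go right. Place as right child of elk.
Insert rat: rat > ant → go right; rat > gnu → go right; rat > kit → go right. Place as right child of kit.
Insert doe: doe > ant → go right; doe < gnu → go left; doe > boa → go right; doe < elk → go left. Place as left child of elk.
Insert ewe: ewe > ant → go right; ewe < gnu → go left; ewe > boa → go right; ewe > elk → go right; ewe > emu → go right. Place as right child of emu.
Insert koi: koi > ant → go right; koi > gnu → go right; koi > kit → go right; koi < rat → go left. Place as left child of rat.
Insert cat: cat > ant → go right; cat < gnu → go left; cat > boa → go right; cat < elk → go left; cat < doe → go left. Place as left child of doe.
Insert hen: hen > ant → go right; hen > gnu → go right; hen < kit → go left. Place as left child of kit.
Insert eel: eel > ant → go right; eel < gnu → go left; eel > boa → go right; eel < elk → go left; eel > doe → go right. Place as right child of doe.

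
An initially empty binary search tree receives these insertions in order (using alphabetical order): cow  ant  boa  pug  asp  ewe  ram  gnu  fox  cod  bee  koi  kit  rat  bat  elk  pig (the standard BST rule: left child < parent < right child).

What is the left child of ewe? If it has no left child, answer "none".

elk

Insert cow: tree is empty, so cow becomes the root.
Insert ant: ant < cow → go left. Place as left child of cow.
Insert boa: boa < cow → go left; boa > ant → go right. Place as right child of ant.
Insert pug: pug > cow → go right. Place as right child of cow.
Insert asp: asp < cow → go left; asp > ant → go right; asp < boa → go left. Place as left child of boa.
Insert ewe: ewe > cow → go right; ewe < pug → go left. Place as left child of pug.
Insert ram: ram > cow → go right; ram > pug → go right. Place as right child of pug.
Insert gnu: gnu > cow → go right; gnu < pug → go left; gnu > ewe → go right. Place as right child of ewe.
Insert fox: fox > cow → go right; fox < pug → go left; fox > ewe → go right; fox < gnu → go left. Place as left child of gnu.
Insert cod: cod < cow → go left; cod > ant → go right; cod > boa → go right. Place as right child of boa.
Insert bee: bee < cow → go left; bee > ant → go right; bee < boa → go left; bee > asp → go right. Place as right child of asp.
Insert koi: koi > cow → go right; koi < pug → go left; koi > ewe → go right; koi > gnu → go right. Place as right child of gnu.
Insert kit: kit > cow → go right; kit < pug → go left; kit > ewe → go right; kit > gnu → go right; kit < koi → go left. Place as left child of koi.
Insert rat: rat > cow → go right; rat > pug → go right; rat > ram → go right. Place as right child of ram.
Insert bat: bat < cow → go left; bat > ant → go right; bat < boa → go left; bat > asp → go right; bat < bee → go left. Place as left child of bee.
Insert elk: elk > cow → go right; elk < pug → go left; elk < ewe → go left. Place as left child of ewe.
Insert pig: pig > cow → go right; pig < pug → go left; pig > ewe → go right; pig > gnu → go right; pig > koi → go right. Place as right child of koi.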